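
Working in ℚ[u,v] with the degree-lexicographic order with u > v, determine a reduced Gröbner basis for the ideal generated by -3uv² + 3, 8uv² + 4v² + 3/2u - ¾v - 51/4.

f_1 = -3uv² + 3, LT = uv².
f_2 = 8uv² + 4v² + 3/2u - ¾v - 51/4, LT = uv².

S(f_1,f_2): lcm = uv². S = -½v² - 3/16u + 3/32v + 19/32.
  reduce S modulo (f_1, f_2):
  remainder -½v² - 3/16u + 3/32v + 19/32 ≠ 0; add g_3 = -½v² - 3/16u + 3/32v + 19/32 to the basis.

S(f_1,g_3): lcm = uv². S = -⅜u² + 3/16uv + 19/16u - 1.
  reduce S modulo (f_1, f_2, g_3):
  remainder -⅜u² + 3/16uv + 19/16u - 1 ≠ 0; add g_4 = -⅜u² + 3/16uv + 19/16u - 1 to the basis.

The other S-polynomials (S(f_2,g_3), S(f_1,g_4), S(f_2,g_4), S(g_3,g_4)) all reduce to 0 modulo the current basis, so we have a Gröbner basis.
Inter-reduce: drop elements whose leading term is divisible by another's, tail-reduce, and make monic.

G = {u² - ½uv - 19/6u + 8/3, v² + ⅜u - 3/16v - 19/16}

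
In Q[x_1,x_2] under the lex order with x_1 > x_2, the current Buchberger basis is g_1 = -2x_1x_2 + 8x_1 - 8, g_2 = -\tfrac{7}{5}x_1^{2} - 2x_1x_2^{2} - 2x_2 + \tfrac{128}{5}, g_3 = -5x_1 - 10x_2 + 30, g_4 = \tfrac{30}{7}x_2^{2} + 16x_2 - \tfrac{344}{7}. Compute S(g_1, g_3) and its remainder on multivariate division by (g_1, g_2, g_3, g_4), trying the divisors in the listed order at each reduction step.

S(g_1, g_3) = -4x_1 - 2x_2^{2} + 6x_2 + 4; remainder on division = \tfrac{322}{15}x_2 - \tfrac{644}{15}.

lcm(LM(g_1), LM(g_3)) = x_1x_2.
S = (lcm/LT(g_1))·g_1 − (lcm/LT(g_3))·g_3 = -4x_1 - 2x_2^{2} + 6x_2 + 4.
Reduce S modulo (g_1, g_2, g_3, g_4) in that order:
  leading term x_1: subtract (\tfrac{4}{5})·g_3 from -4x_1 - 2x_2^{2} + 6x_2 + 4 → -2x_2^{2} + 14x_2 - 20
  leading term x_2^{2}: subtract (-\tfrac{7}{15})·g_4 from -2x_2^{2} + 14x_2 - 20 → \tfrac{322}{15}x_2 - \tfrac{644}{15}
  leading term x_2: no divisor's leading term divides it; move \tfrac{322}{15}x_2 to the remainder.
  leading term 1: no divisor's leading term divides it; move -\tfrac{644}{15} to the remainder.
The remainder \tfrac{322}{15}x_2 - \tfrac{644}{15} is nonzero, so it would be added as the next basis element.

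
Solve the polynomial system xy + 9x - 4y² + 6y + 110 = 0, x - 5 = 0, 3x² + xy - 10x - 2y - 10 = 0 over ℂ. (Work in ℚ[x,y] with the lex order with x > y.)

Compute a lex Gröbner basis by Buchberger's algorithm.
f_1 = xy + 9x - 4y² + 6y + 110, LT = xy.
f_2 = x - 5, LT = x.
f_3 = 3x² + xy - 10x - 2y - 10, LT = x².

S(f_1,f_2): lcm = xy. S = 9x - 4y² + 11y + 110.
  leading term x: subtract (9)·f_2 from 9x - 4y² + 11y + 110 → -4y² + 11y + 155
  leading term y²: no divisor's leading term divides it; move -4y² to the remainder.
  leading term y: no divisor's leading term divides it; move 11y to the remainder.
  leading term 1: no divisor's leading term divides it; move 155 to the remainder.
  remainder -4y² + 11y + 155 ≠ 0; add h_4 = -4y² + 11y + 155 to the basis.

S(f_1,f_3): lcm = x²y. S = 9x² - 13/3xy² + 28/3xy + 110x + ⅔y² + 10/3y.
  leading term x²: subtract (9x)·f_2 from 9x² - 13/3xy² + 28/3xy + 110x + ⅔y² + 10/3y → -13/3xy² + 28/3xy + 155x + ⅔y² + 10/3y
  leading term xy²: subtract (-13/3y)·f_1 from -13/3xy² + 28/3xy + 155x + ⅔y² + 10/3y → 145/3xy + 155x - 52/3y³ + 80/3y² + 480y
  leading term xy: subtract (145/3)·f_1 from 145/3xy + 155x - 52/3y³ + 80/3y² + 480y → -280x - 52/3y³ + 220y² + 190y - 15950/3
  leading term x: subtract (-280)·f_2 from -280x - 52/3y³ + 220y² + 190y - 15950/3 → -52/3y³ + 220y² + 190y - 20150/3
  leading term y³: subtract (13/3y)·h_4 from -52/3y³ + 220y² + 190y - 20150/3 → 517/3y² - 1445/3y - 20150/3
  leading term y²: subtract (-517/12)·h_4 from 517/3y² - 1445/3y - 20150/3 → -31/4y - 155/4
  leading term y: no divisor's leading term divides it; move -31/4y to the remainder.
  leading term 1: no divisor's leading term divides it; move -155/4 to the remainder.
  remainder -31/4y - 155/4 ≠ 0; add h_5 = -31/4y - 155/4 to the basis.

S(f_2,f_3): lcm = x². S = -⅓xy - 5/3x + ⅔y + 10/3.
  leading term xy: subtract (-⅓)·f_1 from -⅓xy - 5/3x + ⅔y + 10/3 → 4/3x - 4/3y² + 8/3y + 40
  leading term x: subtract (4/3)·f_2 from 4/3x - 4/3y² + 8/3y + 40 → -4/3y² + 8/3y + 140/3
  leading term y²: subtract (⅓)·h_4 from -4/3y² + 8/3y + 140/3 → -y - 5
  leading term y: subtract (4/31)·h_5 from -y - 5 → 0
  remainder 0.

S(f_1,h_4): lcm = xy². S = 47/4xy + 155/4x - 4y³ + 6y² + 110y.
  leading term xy: subtract (47/4)·f_1 from 47/4xy + 155/4x - 4y³ + 6y² + 110y → -67x - 4y³ + 53y² + 79/2y - 2585/2
  leading term x: subtract (-67)·f_2 from -67x - 4y³ + 53y² + 79/2y - 2585/2 → -4y³ + 53y² + 79/2y - 3255/2
  leading term y³: subtract (y)·h_4 from -4y³ + 53y² + 79/2y - 3255/2 → 42y² - 231/2y - 3255/2
  leading term y²: subtract (-21/2)·h_4 from 42y² - 231/2y - 3255/2 → 0
  remainder 0.

S(f_2,h_4): leading monomials are coprime, so the S-polynomial reduces to 0 (Buchberger's first criterion).
S(f_3,h_4): leading monomials are coprime, so the S-polynomial reduces to 0 (Buchberger's first criterion).
S(f_1,h_5): lcm = xy. S = 4x - 4y² + 6y + 110.
  leading term x: subtract (4)·f_2 from 4x - 4y² + 6y + 110 → -4y² + 6y + 130
  leading term y²: subtract (1)·h_4 from -4y² + 6y + 130 → -5y - 25
  leading term y: subtract (20/31)·h_5 from -5y - 25 → 0
  remainder 0.

S(f_2,h_5): leading monomials are coprime, so the S-polynomial reduces to 0 (Buchberger's first criterion).
S(f_3,h_5): leading monomials are coprime, so the S-polynomial reduces to 0 (Buchberger's first criterion).
S(h_4,h_5): lcm = y². S = -31/4y - 155/4.
  leading term y: subtract (1)·h_5 from -31/4y - 155/4 → 0
  remainder 0.

Every S-polynomial of the final basis reduces to 0, so we have a Gröbner basis.
Inter-reduce: drop elements whose leading term is divisible by another's, tail-reduce, and make monic.
Reduced Gröbner basis: {x - 5, y + 5}.

A lex Gröbner basis eliminates variables successively. Here y + 5 depends only on y, with roots {-5}; lifting each root through the earlier basis elements recovers the full solutions.
  y = -5: the earlier basis element becomes x - 5 = 0, giving x = 5 — point (5, -5).
Check: every point annihilates each of the original generators.
Zero-dimensionality of the ideal guarantees finitely many solutions over ℂ.

{(5, -5)}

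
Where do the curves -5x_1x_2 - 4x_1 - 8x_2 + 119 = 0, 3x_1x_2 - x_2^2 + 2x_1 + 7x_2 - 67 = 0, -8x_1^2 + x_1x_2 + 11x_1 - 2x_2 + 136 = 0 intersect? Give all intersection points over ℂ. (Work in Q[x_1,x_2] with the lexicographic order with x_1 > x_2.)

Compute a lex Gröbner basis by Buchberger's algorithm.
f_1 = -5x_1x_2 - 4x_1 - 8x_2 + 119, LT = x_1x_2.
f_2 = 3x_1x_2 + 2x_1 - x_2^2 + 7x_2 - 67, LT = x_1x_2.
f_3 = -8x_1^2 + x_1x_2 + 11x_1 - 2x_2 + 136, LT = x_1^2.

S(f_1,f_2): lcm = x_1x_2. S = 2/15x_1 + 1/3x_2^2 - 11/15x_2 - 22/15.
  reduce S modulo (f_1, f_2, f_3):
  remainder 2/15x_1 + 1/3x_2^2 - 11/15x_2 - 22/15 ≠ 0; add h_4 = 2/15x_1 + 1/3x_2^2 - 11/15x_2 - 22/15 to the basis.

S(f_1,f_3): lcm = x_1^2x_2. S = 4/5x_1^2 + 1/8x_1x_2^2 + 119/40x_1x_2 - 119/5x_1 - 1/4x_2^2 + 17x_2.
  reduce S modulo (f_1, f_2, f_3, h_4):
  remainder 249/4x_2^2 - 4917/40x_2 - 7659/40 ≠ 0; add h_5 = 249/4x_2^2 - 4917/40x_2 - 7659/40 to the basis.

S(f_2,f_3): lcm = x_1^2x_2. S = 2/3x_1^2 - 5/24x_1x_2^2 + 89/24x_1x_2 - 67/3x_1 - 1/4x_2^2 + 17x_2.
  reduce S modulo (f_1, f_2, f_3, h_4, h_5):
  remainder -162157/19920x_2 + 162157/6640 ≠ 0; add h_6 = -162157/19920x_2 + 162157/6640 to the basis.

The other S-polynomials (S(f_1,h_4), S(f_2,h_4), S(f_3,h_4), S(f_1,h_5), S(f_2,h_5), S(f_3,h_5), S(h_4,h_5), S(f_1,h_6), S(f_2,h_6), S(f_3,h_6), S(h_4,h_6), S(h_5,h_6)) all reduce to 0 modulo the current basis, so we have a Gröbner basis.
Inter-reduce: drop elements whose leading term is divisible by another's, tail-reduce, and make monic.
Reduced Gröbner basis: {x_1 - 5, x_2 - 3}.

From the last basis element, x_2 - 3 = 0, so x_2 takes values in {3}. Each choice, substituted upward through the basis, yields the corresponding point(s) of the solution set.
  x_2 = 3: the earlier basis element becomes x_1 - 5 = 0, giving x_1 = 5 — point (5, 3).
This is the nonlinear analogue of row-reducing a linear system.

{(5, 3)}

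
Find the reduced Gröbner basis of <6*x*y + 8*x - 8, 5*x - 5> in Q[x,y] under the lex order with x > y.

f_1 = 6*x*y + 8*x - 8, LT = x*y.
f_2 = 5*x - 5, LT = x.

S(f_1,f_2): lcm = x*y. S = 4/3*x + y - 4/3.
  leading term x: subtract (4/15)·f_2 from 4/3*x + y - 4/3 → y
  leading term y: no divisor's leading term divides it; move y to the remainder.
  remainder y ≠ 0; add g_3 = y to the basis.

The other S-polynomials (S(f_1,g_3), S(f_2,g_3)) all reduce to 0 modulo the current basis, so we have a Gröbner basis.
Inter-reduce: drop elements whose leading term is divisible by another's, tail-reduce, and make monic.

G = {x - 1, y}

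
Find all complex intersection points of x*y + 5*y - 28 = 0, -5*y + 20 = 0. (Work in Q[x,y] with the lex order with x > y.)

{(2, 4)}

Compute a lex Gröbner basis by Buchberger's algorithm.
f_1 = x*y + 5*y - 28, LT = x*y.
f_2 = -5*y + 20, LT = y.

S(f_1,f_2): lcm = x*y. S = 4*x + 5*y - 28.
  reduce S modulo (f_1, f_2):
  remainder 4*x - 8 ≠ 0; add h_3 = 4*x - 8 to the basis.

The other S-polynomials (S(f_1,h_3), S(f_2,h_3)) all reduce to 0 modulo the current basis, so we have a Gröbner basis.
Inter-reduce: drop elements whose leading term is divisible by another's, tail-reduce, and make monic.
Reduced Gröbner basis: {x - 2, y - 4}.

Elimination: the polynomial y - 4 lies in the elimination ideal for y, so y ∈ {4}. For each such y, the remaining basis elements (now univariate) give the rest of the solution.
  y = 4: the earlier basis element becomes x - 2 = 0, giving x = 2 — point (2, 4).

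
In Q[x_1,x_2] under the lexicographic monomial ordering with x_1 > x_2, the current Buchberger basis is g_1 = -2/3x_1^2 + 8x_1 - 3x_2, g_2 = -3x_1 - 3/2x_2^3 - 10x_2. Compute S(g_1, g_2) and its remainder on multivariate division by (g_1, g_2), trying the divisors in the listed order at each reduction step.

S(g_1, g_2) = -1/2x_1x_2^3 - 10/3x_1x_2 - 12x_1 + 9/2x_2; remainder on division = 1/4x_2^6 + 10/3x_2^4 + 6x_2^3 + 100/9x_2^2 + 89/2x_2.

lcm(LM(g_1), LM(g_2)) = x_1^2.
S = (lcm/LT(g_1))·g_1 − (lcm/LT(g_2))·g_2 = -1/2x_1x_2^3 - 10/3x_1x_2 - 12x_1 + 9/2x_2.
Reduce S modulo (g_1, g_2) in that order:
  leading term x_1x_2^3: subtract (1/6x_2^3)·g_2 from -1/2x_1x_2^3 - 10/3x_1x_2 - 12x_1 + 9/2x_2 → -10/3x_1x_2 - 12x_1 + 1/4x_2^6 + 5/3x_2^4 + 9/2x_2
  leading term x_1x_2: subtract (10/9x_2)·g_2 from -10/3x_1x_2 - 12x_1 + 1/4x_2^6 + 5/3x_2^4 + 9/2x_2 → -12x_1 + 1/4x_2^6 + 10/3x_2^4 + 100/9x_2^2 + 9/2x_2
  leading term x_1: subtract (4)·g_2 from -12x_1 + 1/4x_2^6 + 10/3x_2^4 + 100/9x_2^2 + 9/2x_2 → 1/4x_2^6 + 10/3x_2^4 + 6x_2^3 + 100/9x_2^2 + 89/2x_2
  leading term x_2^6: no divisor's leading term divides it; move 1/4x_2^6 to the remainder.
  leading term x_2^4: no divisor's leading term divides it; move 10/3x_2^4 to the remainder.
  leading term x_2^3: no divisor's leading term divides it; move 6x_2^3 to the remainder.
  leading term x_2^2: no divisor's leading term divides it; move 100/9x_2^2 to the remainder.
  leading term x_2: no divisor's leading term divides it; move 89/2x_2 to the remainder.
The remainder 1/4x_2^6 + 10/3x_2^4 + 6x_2^3 + 100/9x_2^2 + 89/2x_2 is nonzero, so it would be added as the next basis element.
An S-polynomial is built so that the two leading terms cancel; whether anything survives reduction is exactly the Gröbner-basis criterion.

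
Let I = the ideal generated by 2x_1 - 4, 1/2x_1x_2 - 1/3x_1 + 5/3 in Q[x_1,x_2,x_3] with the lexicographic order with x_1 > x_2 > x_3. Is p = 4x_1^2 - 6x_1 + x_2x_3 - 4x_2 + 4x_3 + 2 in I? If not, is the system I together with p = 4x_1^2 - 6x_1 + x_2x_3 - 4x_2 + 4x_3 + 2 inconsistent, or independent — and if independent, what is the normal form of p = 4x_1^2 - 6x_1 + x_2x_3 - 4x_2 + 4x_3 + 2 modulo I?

First compute the reduced Gröbner basis of I by Buchberger's algorithm.
f_1 = 2x_1 - 4, LT = x_1.
f_2 = 1/2x_1x_2 - 1/3x_1 + 5/3, LT = x_1x_2.

S(f_1,f_2): lcm = x_1x_2. S = 2/3x_1 - 2x_2 - 10/3.
  leading term x_1: subtract (1/3)·f_1 from 2/3x_1 - 2x_2 - 10/3 → -2x_2 - 2
  leading term x_2: no divisor's leading term divides it; move -2x_2 to the remainder.
  leading term 1: no divisor's leading term divides it; move -2 to the remainder.
  remainder -2x_2 - 2 ≠ 0; add h_3 = -2x_2 - 2 to the basis.

The other S-polynomials (S(f_1,h_3), S(f_2,h_3)) all reduce to 0 modulo the current basis, so we have a Gröbner basis.
Inter-reduce: drop elements whose leading term is divisible by another's, tail-reduce, and make monic.
Reduced Gröbner basis: {x_1 - 2, x_2 + 1}.
Label its elements g_1 = x_1 - 2, g_2 = x_2 + 1.

Reduce p = 4x_1^2 - 6x_1 + x_2x_3 - 4x_2 + 4x_3 + 2 modulo G:
  leading term x_1^2: subtract (4x_1)·g_1 from 4x_1^2 - 6x_1 + x_2x_3 - 4x_2 + 4x_3 + 2 → 2x_1 + x_2x_3 - 4x_2 + 4x_3 + 2
  leading term x_1: subtract (2)·g_1 from 2x_1 + x_2x_3 - 4x_2 + 4x_3 + 2 → x_2x_3 - 4x_2 + 4x_3 + 6
  leading term x_2x_3: subtract (x_3)·g_2 from x_2x_3 - 4x_2 + 4x_3 + 6 → -4x_2 + 3x_3 + 6
  leading term x_2: subtract (-4)·g_2 from -4x_2 + 3x_3 + 6 → 3x_3 + 10
  leading term x_3: no divisor's leading term divides it; move 3x_3 to the remainder.
  leading term 1: no divisor's leading term divides it; move 10 to the remainder.
  normal form = 3x_3 + 10.
The normal form is nonzero, so p ∉ I. Since p minus its normal form lies in I, I + (p) = I + (r) where r = 3x_3 + 10; decide whether this ideal is the whole ring.
Run Buchberger on G together with r (pairs among the g_i already reduce to 0 since G is a Gröbner basis):
g_1 = x_1 - 2, LT = x_1.
g_2 = x_2 + 1, LT = x_2.
r = 3x_3 + 10, LT = x_3.

The S-polynomials (S(g_1,g_2), S(g_1,r), S(g_2,r)) all reduce to 0 modulo the current basis, so we have a Gröbner basis.
Inter-reduce: drop elements whose leading term is divisible by another's, tail-reduce, and make monic.
Reduced Gröbner basis: {x_1 - 2, x_2 + 1, x_3 + 10/3}.
The reduced Gröbner basis of I + (p) is {x_1 - 2, x_2 + 1, x_3 + 10/3} ≠ {1}, a proper ideal, so the enlarged system stays consistent: p is independent of I, with normal form 3x_3 + 10.

Ideal membership is decidable via reduction modulo a Gröbner basis.

4x_1^2 - 6x_1 + x_2x_3 - 4x_2 + 4x_3 + 2 is independent of I; its normal form modulo I is 3x_3 + 10.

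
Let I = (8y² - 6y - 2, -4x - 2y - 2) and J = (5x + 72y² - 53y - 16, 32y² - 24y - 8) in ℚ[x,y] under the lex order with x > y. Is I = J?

Since reduced Gröbner bases are canonical representatives of ideals under a given ordering, it suffices to compute and compare them.
Buchberger on the first generating set:
f_1 = 8y² - 6y - 2, LT = y².
f_2 = -4x - 2y - 2, LT = x.

The S-polynomials (S(f_1,f_2)) all reduce to 0 modulo the current basis, so we have a Gröbner basis.
Inter-reduce: drop elements whose leading term is divisible by another's, tail-reduce, and make monic.
Reduced Gröbner basis: {x + ½y + ½, y² - ¾y - ¼}.

Buchberger on the second generating set:
h_1 = 5x + 72y² - 53y - 16, LT = x.
h_2 = 32y² - 24y - 8, LT = y².

The S-polynomials (S(h_1,h_2)) all reduce to 0 modulo the current basis, so we have a Gröbner basis.
Inter-reduce: drop elements whose leading term is divisible by another's, tail-reduce, and make monic.
Reduced Gröbner basis: {x + ⅕y + ⅖, y² - ¾y - ¼}.

Since the reduced bases disagree, the two ideals are not the same.

No, the ideals differ.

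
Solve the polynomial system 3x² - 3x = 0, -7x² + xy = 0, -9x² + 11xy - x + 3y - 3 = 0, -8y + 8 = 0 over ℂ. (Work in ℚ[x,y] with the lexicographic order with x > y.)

{(0, 1)}

Compute a lex Gröbner basis by Buchberger's algorithm.
f_1 = 3x² - 3x, LT = x².
f_2 = -7x² + xy, LT = x².
f_3 = -9x² + 11xy - x + 3y - 3, LT = x².
f_4 = -8y + 8, LT = y.

S(f_1,f_2): lcm = x². S = 1/7xy - x.
  leading term xy: subtract (-1/56x)·f_4 from 1/7xy - x → -6/7x
  leading term x: no divisor's leading term divides it; move -6/7x to the remainder.
  remainder -6/7x ≠ 0; add h_5 = -6/7x to the basis.

S(f_1,f_3): lcm = x². S = 11/9xy - 10/9x + ⅓y - ⅓.
  leading term xy: subtract (-11/72x)·f_4 from 11/9xy - 10/9x + ⅓y - ⅓ → 1/9x + ⅓y - ⅓
  leading term x: subtract (-7/54)·h_5 from 1/9x + ⅓y - ⅓ → ⅓y - ⅓
  leading term y: subtract (-1/24)·f_4 from ⅓y - ⅓ → 0
  remainder 0.

S(f_1,f_4): leading monomials are coprime, so the S-polynomial reduces to 0 (Buchberger's first criterion).
S(f_2,f_3): lcm = x². S = 68/63xy - 1/9x + ⅓y - ⅓.
  leading term xy: subtract (-17/126x)·f_4 from 68/63xy - 1/9x + ⅓y - ⅓ → 61/63x + ⅓y - ⅓
  leading term x: subtract (-61/54)·h_5 from 61/63x + ⅓y - ⅓ → ⅓y - ⅓
  leading term y: subtract (-1/24)·f_4 from ⅓y - ⅓ → 0
  remainder 0.

S(f_2,f_4): leading monomials are coprime, so the S-polynomial reduces to 0 (Buchberger's first criterion).
S(f_3,f_4): leading monomials are coprime, so the S-polynomial reduces to 0 (Buchberger's first criterion).
S(f_1,h_5): lcm = x². S = -x.
  leading term x: subtract (7/6)·h_5 from -x → 0
  remainder 0.

S(f_2,h_5): lcm = x². S = -1/7xy.
  leading term xy: subtract (1/56x)·f_4 from -1/7xy → -1/7x
  leading term x: subtract (⅙)·h_5 from -1/7x → 0
  remainder 0.

S(f_3,h_5): lcm = x². S = -11/9xy + 1/9x - ⅓y + ⅓.
  leading term xy: subtract (11/72x)·f_4 from -11/9xy + 1/9x - ⅓y + ⅓ → -10/9x - ⅓y + ⅓
  leading term x: subtract (35/27)·h_5 from -10/9x - ⅓y + ⅓ → -⅓y + ⅓
  leading term y: subtract (1/24)·f_4 from -⅓y + ⅓ → 0
  remainder 0.

S(f_4,h_5): leading monomials are coprime, so the S-polynomial reduces to 0 (Buchberger's first criterion).
Every S-polynomial of the final basis reduces to 0, so we have a Gröbner basis.
Inter-reduce: drop elements whose leading term is divisible by another's, tail-reduce, and make monic.
Reduced Gröbner basis: {x, y - 1}.

From the last basis element, y - 1 = 0, so y takes values in {1}. Each choice, substituted upward through the basis, yields the corresponding point(s) of the solution set.
  y = 1: the earlier basis element becomes x = 0, giving x = 0 — point (0, 1).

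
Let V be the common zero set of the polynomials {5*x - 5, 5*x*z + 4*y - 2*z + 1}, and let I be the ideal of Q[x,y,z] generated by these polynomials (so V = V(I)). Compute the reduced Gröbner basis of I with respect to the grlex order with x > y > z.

G = {x - 1, y + 3/4*z + 1/4}

Buchberger's algorithm terminates because the ascending chain of leading-term ideals stabilizes.

f_1 = 5*x - 5, LT = x.
f_2 = 5*x*z + 4*y - 2*z + 1, LT = x*z.

S(f_1,f_2): lcm = x*z. S = -4/5*y - 3/5*z - 1/5.
  reduce S modulo (f_1, f_2):
  remainder -4/5*y - 3/5*z - 1/5 ≠ 0; add g_3 = -4/5*y - 3/5*z - 1/5 to the basis.

The other S-polynomials (S(f_1,g_3), S(f_2,g_3)) all reduce to 0 modulo the current basis, so we have a Gröbner basis.
Inter-reduce: drop elements whose leading term is divisible by another's, tail-reduce, and make monic.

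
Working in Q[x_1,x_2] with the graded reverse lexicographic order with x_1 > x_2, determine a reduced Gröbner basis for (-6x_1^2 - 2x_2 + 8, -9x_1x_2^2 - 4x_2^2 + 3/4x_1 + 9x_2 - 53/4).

G = {x_1x_2^2 + 4/9x_2^2 - 1/12x_1 - x_2 + 53/36, x_2^3 + 3x_1x_2 - 92/27x_2^2 - 163/36x_1 - 17/12x_2 + 62/27, x_1^2 + 1/3x_2 - 4/3}

f_1 = -6x_1^2 - 2x_2 + 8, LT = x_1^2.
f_2 = -9x_1x_2^2 - 4x_2^2 + 3/4x_1 + 9x_2 - 53/4, LT = x_1x_2^2.

S(f_1,f_2): lcm = x_1^2x_2^2. S = -4/9x_1x_2^2 + 1/3x_2^3 + 1/12x_1^2 + x_1x_2 - 4/3x_2^2 - 53/36x_1.
  leading term x_1x_2^2: subtract (4/81)·f_2 from -4/9x_1x_2^2 + 1/3x_2^3 + 1/12x_1^2 + x_1x_2 - 4/3x_2^2 - 53/36x_1 → 1/3x_2^3 + 1/12x_1^2 + x_1x_2 - 92/81x_2^2 - 163/108x_1 - 4/9x_2 + 53/81
  leading term x_2^3: no divisor's leading term divides it; move 1/3x_2^3 to the remainder.
  leading term x_1^2: subtract (-1/72)·f_1 from 1/12x_1^2 + x_1x_2 - 92/81x_2^2 - 163/108x_1 - 4/9x_2 + 53/81 → x_1x_2 - 92/81x_2^2 - 163/108x_1 - 17/36x_2 + 62/81
  leading term x_1x_2: no divisor's leading term divides it; move x_1x_2 to the remainder.
  leading term x_2^2: no divisor's leading term divides it; move -92/81x_2^2 to the remainder.
  leading term x_1: no divisor's leading term divides it; move -163/108x_1 to the remainder.
  leading term x_2: no divisor's leading term divides it; move -17/36x_2 to the remainder.
  leading term 1: no divisor's leading term divides it; move 62/81 to the remainder.
  remainder 1/3x_2^3 + x_1x_2 - 92/81x_2^2 - 163/108x_1 - 17/36x_2 + 62/81 ≠ 0; add g_3 = 1/3x_2^3 + x_1x_2 - 92/81x_2^2 - 163/108x_1 - 17/36x_2 + 62/81 to the basis.

The other S-polynomials (S(f_1,g_3), S(f_2,g_3)) all reduce to 0 modulo the current basis, so we have a Gröbner basis.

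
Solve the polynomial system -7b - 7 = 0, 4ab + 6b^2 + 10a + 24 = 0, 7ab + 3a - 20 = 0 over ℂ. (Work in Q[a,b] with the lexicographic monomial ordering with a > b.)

Compute a lex Gröbner basis by Buchberger's algorithm.
f_1 = -7b - 7, LT = b.
f_2 = 4ab + 10a + 6b^2 + 24, LT = ab.
f_3 = 7ab + 3a - 20, LT = ab.

S(f_1,f_2): lcm = ab. S = -3/2a - 3/2b^2 - 6.
  reduce S modulo (f_1, f_2, f_3):
  remainder -3/2a - 15/2 ≠ 0; add h_4 = -3/2a - 15/2 to the basis.

The other S-polynomials (S(f_1,f_3), S(f_2,f_3), S(f_1,h_4), S(f_2,h_4), S(f_3,h_4)) all reduce to 0 modulo the current basis, so we have a Gröbner basis.
Inter-reduce: drop elements whose leading term is divisible by another's, tail-reduce, and make monic.
Reduced Gröbner basis: {a + 5, b + 1}.

Since the basis is lex-ordered, b + 1 is univariate in b. Its roots are {-1}. Back-substituting each root into the other basis elements fixes the other coordinates.
  b = -1: the earlier basis element becomes a + 5 = 0, giving a = -5 — point (-5, -1).

{(-5, -1)}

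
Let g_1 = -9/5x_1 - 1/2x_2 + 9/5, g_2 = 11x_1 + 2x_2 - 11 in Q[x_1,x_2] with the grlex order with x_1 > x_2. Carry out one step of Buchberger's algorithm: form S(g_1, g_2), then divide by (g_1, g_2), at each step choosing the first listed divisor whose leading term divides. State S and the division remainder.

S(g_1, g_2) = 19/198x_2; remainder on division = 19/198x_2.

lcm(LM(g_1), LM(g_2)) = x_1.
S = (lcm/LT(g_1))·g_1 − (lcm/LT(g_2))·g_2 = 19/198x_2.
Reduce S modulo (g_1, g_2) in that order:
  leading term x_2: no divisor's leading term divides it; move 19/198x_2 to the remainder.
The remainder 19/198x_2 is nonzero, so it would be added as the next basis element.
An S-polynomial is built so that the two leading terms cancel; whether anything survives reduction is exactly the Gröbner-basis criterion.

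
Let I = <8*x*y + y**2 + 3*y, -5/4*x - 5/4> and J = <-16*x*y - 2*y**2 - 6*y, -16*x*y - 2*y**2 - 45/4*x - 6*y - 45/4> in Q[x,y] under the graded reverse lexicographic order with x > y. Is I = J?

Yes, the ideals are equal.

Since reduced Gröbner bases are canonical representatives of ideals under a given ordering, it suffices to compute and compare them.
Buchberger on the first generating set:
f_1 = 8*x*y + y**2 + 3*y, LT = x*y.
f_2 = -5/4*x - 5/4, LT = x.

S(f_1,f_2): lcm = x*y. S = 1/8*y**2 - 5/8*y.
  leading term y**2: no divisor's leading term divides it; move 1/8*y**2 to the remainder.
  leading term y: no divisor's leading term divides it; move -5/8*y to the remainder.
  remainder 1/8*y**2 - 5/8*y ≠ 0; add g_3 = 1/8*y**2 - 5/8*y to the basis.

The other S-polynomials (S(f_1,g_3), S(f_2,g_3)) all reduce to 0 modulo the current basis, so we have a Gröbner basis.
Inter-reduce: drop elements whose leading term is divisible by another's, tail-reduce, and make monic.
Reduced Gröbner basis: {y**2 - 5*y, x + 1}.

Buchberger on the second generating set:
h_1 = -16*x*y - 2*y**2 - 6*y, LT = x*y.
h_2 = -16*x*y - 2*y**2 - 45/4*x - 6*y - 45/4, LT = x*y.

S(h_1,h_2): lcm = x*y. S = -45/64*x - 45/64.
  leading term x: no divisor's leading term divides it; move -45/64*x to the remainder.
  leading term 1: no divisor's leading term divides it; move -45/64 to the remainder.
  remainder -45/64*x - 45/64 ≠ 0; add k_3 = -45/64*x - 45/64 to the basis.

S(h_1,k_3): lcm = x*y. S = 1/8*y**2 - 5/8*y.
  leading term y**2: no divisor's leading term divides it; move 1/8*y**2 to the remainder.
  leading term y: no divisor's leading term divides it; move -5/8*y to the remainder.
  remainder 1/8*y**2 - 5/8*y ≠ 0; add k_4 = 1/8*y**2 - 5/8*y to the basis.

The other S-polynomials (S(h_2,k_3), S(h_1,k_4), S(h_2,k_4), S(k_3,k_4)) all reduce to 0 modulo the current basis, so we have a Gröbner basis.
Inter-reduce: drop elements whose leading term is divisible by another's, tail-reduce, and make monic.
Reduced Gröbner basis: {y**2 - 5*y, x + 1}.

Same reduced basis, so the two generating sets span the same ideal.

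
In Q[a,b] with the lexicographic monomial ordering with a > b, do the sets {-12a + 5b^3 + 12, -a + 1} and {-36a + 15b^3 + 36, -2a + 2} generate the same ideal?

For a fixed monomial order, each ideal has a unique reduced Gröbner basis; comparing bases decides equality.
Buchberger on the first generating set:
f_1 = -12a + 5b^3 + 12, LT = a.
f_2 = -a + 1, LT = a.

S(f_1,f_2): lcm = a. S = -5/12b^3.
  leading term b^3: no divisor's leading term divides it; move -5/12b^3 to the remainder.
  remainder -5/12b^3 ≠ 0; add g_3 = -5/12b^3 to the basis.

The other S-polynomials (S(f_1,g_3), S(f_2,g_3)) all reduce to 0 modulo the current basis, so we have a Gröbner basis.
Inter-reduce: drop elements whose leading term is divisible by another's, tail-reduce, and make monic.
Reduced Gröbner basis: {a - 1, b^3}.

Buchberger on the second generating set:
h_1 = -36a + 15b^3 + 36, LT = a.
h_2 = -2a + 2, LT = a.

S(h_1,h_2): lcm = a. S = -5/12b^3.
  leading term b^3: no divisor's leading term divides it; move -5/12b^3 to the remainder.
  remainder -5/12b^3 ≠ 0; add k_3 = -5/12b^3 to the basis.

The other S-polynomials (S(h_1,k_3), S(h_2,k_3)) all reduce to 0 modulo the current basis, so we have a Gröbner basis.
Inter-reduce: drop elements whose leading term is divisible by another's, tail-reduce, and make monic.
Reduced Gröbner basis: {a - 1, b^3}.

The two bases agree; hence the ideals are identical.

Yes, the ideals are equal.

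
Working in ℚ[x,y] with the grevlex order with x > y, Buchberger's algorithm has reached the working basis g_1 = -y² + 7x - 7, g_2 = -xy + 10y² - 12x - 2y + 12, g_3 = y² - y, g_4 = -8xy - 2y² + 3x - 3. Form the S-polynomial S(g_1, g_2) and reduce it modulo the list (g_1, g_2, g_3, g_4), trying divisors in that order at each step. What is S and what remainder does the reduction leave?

S(g_1, g_2) = 10y³ - 7x² - 12xy - 2y² + 7x + 12y; remainder on division = -7x² + 3357x - 174y - 3350.

lcm(LM(g_1), LM(g_2)) = xy².
S = (lcm/LT(g_1))·g_1 − (lcm/LT(g_2))·g_2 = 10y³ - 7x² - 12xy - 2y² + 7x + 12y.
Reduce S modulo (g_1, g_2, g_3, g_4) in that order:
  leading term y³: subtract (-10y)·g_1 from 10y³ - 7x² - 12xy - 2y² + 7x + 12y → -7x² + 58xy - 2y² + 7x - 58y
  leading term x²: no divisor's leading term divides it; move -7x² to the remainder.
  leading term xy: subtract (-58)·g_2 from 58xy - 2y² + 7x - 58y → 578y² - 689x - 174y + 696
  leading term y²: subtract (-578)·g_1 from 578y² - 689x - 174y + 696 → 3357x - 174y - 3350
  leading term x: no divisor's leading term divides it; move 3357x to the remainder.
  leading term y: no divisor's leading term divides it; move -174y to the remainder.
  leading term 1: no divisor's leading term divides it; move -3350 to the remainder.
The remainder -7x² + 3357x - 174y - 3350 is nonzero, so it would be added as the next basis element.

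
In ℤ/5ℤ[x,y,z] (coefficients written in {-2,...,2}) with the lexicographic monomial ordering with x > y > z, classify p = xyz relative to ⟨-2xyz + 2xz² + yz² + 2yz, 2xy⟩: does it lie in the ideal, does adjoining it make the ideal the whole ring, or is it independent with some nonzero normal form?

xyz lies in I (it reduces to 0).

First compute the reduced Gröbner basis of I by Buchberger's algorithm.
f_1 = -2xyz + 2xz² + yz² + 2yz, LT = xyz.
f_2 = 2xy, LT = xy.

S(f_1,f_2): lcm = xyz. S = -xz² + 2yz² - yz.
  leading term xz²: no divisor's leading term divides it; move -xz² to the remainder.
  leading term yz²: no divisor's leading term divides it; move 2yz² to the remainder.
  leading term yz: no divisor's leading term divides it; move -yz to the remainder.
  remainder -xz² + 2yz² - yz ≠ 0; add h_3 = -xz² + 2yz² - yz to the basis.

S(f_1,h_3): lcm = xyz². S = -xz³ + 2y²z² - y²z + 2yz³ - yz².
  leading term xz³: subtract (z)·h_3 from -xz³ + 2y²z² - y²z + 2yz³ - yz² → 2y²z² - y²z
  leading term y²z²: no divisor's leading term divides it; move 2y²z² to the remainder.
  leading term y²z: no divisor's leading term divides it; move -y²z to the remainder.
  remainder 2y²z² - y²z ≠ 0; add h_4 = 2y²z² - y²z to the basis.

S(f_2,h_3): lcm = xyz². S = 2y²z² - y²z.
  leading term y²z²: subtract (1)·h_4 from 2y²z² - y²z → 0
  remainder 0.

S(f_1,h_4): lcm = xy²z². S = -2xy²z - xyz³ + 2y²z³ - y²z².
  leading term xy²z: subtract (y)·f_1 from -2xy²z - xyz³ + 2y²z³ - y²z² → -xyz³ - 2xyz² + 2y²z³ - 2y²z² - 2y²z
  leading term xyz³: subtract (-2z²)·f_1 from -xyz³ - 2xyz² + 2y²z³ - 2y²z² - 2y²z → -2xyz² - xz⁴ + 2y²z³ - 2y²z² - 2y²z + 2yz⁴ - yz³
  leading term xyz²: subtract (z)·f_1 from -2xyz² - xz⁴ + 2y²z³ - 2y²z² - 2y²z + 2yz⁴ - yz³ → -xz⁴ - 2xz³ + 2y²z³ - 2y²z² - 2y²z + 2yz⁴ - 2yz³ - 2yz²
  leading term xz⁴: subtract (z²)·h_3 from -xz⁴ - 2xz³ + 2y²z³ - 2y²z² - 2y²z + 2yz⁴ - 2yz³ - 2yz² → -2xz³ + 2y²z³ - 2y²z² - 2y²z - yz³ - 2yz²
  leading term xz³: subtract (2z)·h_3 from -2xz³ + 2y²z³ - 2y²z² - 2y²z - yz³ - 2yz² → 2y²z³ - 2y²z² - 2y²z
  leading term y²z³: subtract (z)·h_4 from 2y²z³ - 2y²z² - 2y²z → -y²z² - 2y²z
  leading term y²z²: subtract (2)·h_4 from -y²z² - 2y²z → 0
  remainder 0.

S(f_2,h_4): lcm = xy²z². S = -2xy²z.
  leading term xy²z: subtract (y)·f_1 from -2xy²z → -2xyz² - y²z² - 2y²z
  leading term xyz²: subtract (z)·f_1 from -2xyz² - y²z² - 2y²z → -2xz³ - y²z² - 2y²z - yz³ - 2yz²
  leading term xz³: subtract (2z)·h_3 from -2xz³ - y²z² - 2y²z - yz³ - 2yz² → -y²z² - 2y²z
  leading term y²z²: subtract (2)·h_4 from -y²z² - 2y²z → 0
  remainder 0.

S(h_3,h_4): lcm = xy²z². S = -2xy²z - 2y³z² + y³z.
  leading term xy²z: subtract (y)·f_1 from -2xy²z - 2y³z² + y³z → -2xyz² - 2y³z² + y³z - y²z² - 2y²z
  leading term xyz²: subtract (z)·f_1 from -2xyz² - 2y³z² + y³z - y²z² - 2y²z → -2xz³ - 2y³z² + y³z - y²z² - 2y²z - yz³ - 2yz²
  leading term xz³: subtract (2z)·h_3 from -2xz³ - 2y³z² + y³z - y²z² - 2y²z - yz³ - 2yz² → -2y³z² + y³z - y²z² - 2y²z
  leading term y³z²: subtract (-y)·h_4 from -2y³z² + y³z - y²z² - 2y²z → -y²z² - 2y²z
  leading term y²z²: subtract (2)·h_4 from -y²z² - 2y²z → 0
  remainder 0.

Every S-polynomial of the final basis reduces to 0, so we have a Gröbner basis.
Inter-reduce: drop elements whose leading term is divisible by another's, tail-reduce, and make monic.
Reduced Gröbner basis: {xy, xz² - 2yz² + yz, y²z² + 2y²z}.
Label its elements g_1 = xy, g_2 = xz² - 2yz² + yz, g_3 = y²z² + 2y²z.

Reduce p = xyz modulo G:
  leading term xyz: subtract (z)·g_1 from xyz → 0
  normal form = 0.
Since the normal form is 0, p ∈ I.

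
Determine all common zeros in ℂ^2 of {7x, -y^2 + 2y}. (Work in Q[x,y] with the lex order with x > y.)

{(0, 0), (0, 2)}

Compute a lex Gröbner basis by Buchberger's algorithm.
f_1 = 7x, LT = x.
f_2 = -y^2 + 2y, LT = y^2.

The S-polynomials (S(f_1,f_2)) all reduce to 0 modulo the current basis, so we have a Gröbner basis.
Inter-reduce: drop elements whose leading term is divisible by another's, tail-reduce, and make monic.
Reduced Gröbner basis: {x, y^2 - 2y}.

The lex basis is triangular: the last element involves only y. Solving y^2 - 2y = 0 gives y ∈ {0, 2}; substituting each value into the earlier elements determines the remaining variables.
  y = 0: the earlier basis element becomes x = 0, giving x = 0 — point (0, 0).
  y = 2: the earlier basis element becomes x = 0, giving x = 0 — point (0, 2).
A lex Gröbner basis triangularizes the system, enabling back-substitution.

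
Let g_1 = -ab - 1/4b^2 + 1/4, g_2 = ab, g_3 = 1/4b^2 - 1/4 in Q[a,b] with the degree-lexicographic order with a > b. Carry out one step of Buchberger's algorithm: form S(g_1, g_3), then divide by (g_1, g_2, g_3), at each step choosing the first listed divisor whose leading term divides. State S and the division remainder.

lcm(LM(g_1), LM(g_3)) = ab^2.
S = (lcm/LT(g_1))·g_1 − (lcm/LT(g_3))·g_3 = 1/4b^3 + a - 1/4b.
Reduce S modulo (g_1, g_2, g_3) in that order:
  leading term b^3: subtract (b)·g_3 from 1/4b^3 + a - 1/4b → a
  leading term a: no divisor's leading term divides it; move a to the remainder.
The remainder a is nonzero, so it would be added as the next basis element.

S(g_1, g_3) = 1/4b^3 + a - 1/4b; remainder on division = a.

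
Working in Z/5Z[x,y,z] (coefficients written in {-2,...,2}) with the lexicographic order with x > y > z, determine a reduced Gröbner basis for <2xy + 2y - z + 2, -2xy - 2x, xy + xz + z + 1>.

f_1 = 2xy + 2y - z + 2, LT = xy.
f_2 = -2xy - 2x, LT = xy.
f_3 = xy + xz + z + 1, LT = xy.

S(f_1,f_2): lcm = xy. S = -x + y + 2z + 1.
  reduce S modulo (f_1, f_2, f_3):
  remainder -x + y + 2z + 1 ≠ 0; add g_4 = -x + y + 2z + 1 to the basis.

S(f_1,f_3): lcm = xy. S = -xz + y + z.
  reduce S modulo (f_1, f_2, f_3, g_4):
  remainder -yz + y - 2z^{2} ≠ 0; add g_5 = -yz + y - 2z^{2} to the basis.

S(f_1,g_4): lcm = xy. S = y^{2} + 2yz + 2y + 2z + 1.
  reduce S modulo (f_1, f_2, f_3, g_4, g_5):
  remainder y^{2} - y + z^{2} + 2z + 1 ≠ 0; add g_6 = y^{2} - y + z^{2} + 2z + 1 to the basis.

S(f_1,g_5): lcm = xyz. S = xy - 2xz^{2} + yz + 2z^{2} + z.
  reduce S modulo (f_1, f_2, f_3, g_4, g_5, g_6):
  remainder -2y + 2z^{2} - z - 1 ≠ 0; add g_7 = -2y + 2z^{2} - z - 1 to the basis.

S(g_5,g_7): lcm = yz. S = -y + z^{3} - z^{2} + 2z.
  reduce S modulo (f_1, f_2, f_3, g_4, g_5, g_6, g_7):
  remainder z^{3} - 2z^{2} - 2 ≠ 0; add g_8 = z^{3} - 2z^{2} - 2 to the basis.

The other S-polynomials (S(f_2,f_3), S(f_2,g_4), S(f_3,g_4), S(f_2,g_5), S(f_3,g_5), S(g_4,g_5), S(f_1,g_6), S(f_2,g_6), S(f_3,g_6), S(g_4,g_6), S(g_5,g_6), S(f_1,g_7), S(f_2,g_7), S(f_3,g_7), S(g_4,g_7), S(g_6,g_7), S(f_1,g_8), S(f_2,g_8), S(f_3,g_8), S(g_4,g_8), S(g_5,g_8), S(g_6,g_8), S(g_7,g_8)) all reduce to 0 modulo the current basis, so we have a Gröbner basis.
Inter-reduce: drop elements whose leading term is divisible by another's, tail-reduce, and make monic.

G = {x - z^{2} + z + 2, y - z^{2} - 2z - 2, z^{3} - 2z^{2} - 2}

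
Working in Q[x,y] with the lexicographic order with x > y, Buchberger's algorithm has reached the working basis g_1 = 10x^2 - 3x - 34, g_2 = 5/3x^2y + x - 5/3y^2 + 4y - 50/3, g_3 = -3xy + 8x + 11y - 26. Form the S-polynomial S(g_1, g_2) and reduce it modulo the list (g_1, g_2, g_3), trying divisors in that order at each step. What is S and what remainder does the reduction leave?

lcm(LM(g_1), LM(g_2)) = x^2y.
S = (lcm/LT(g_1))·g_1 − (lcm/LT(g_2))·g_2 = -3/10xy - 3/5x + y^2 - 29/5y + 10.
Reduce S modulo (g_1, g_2, g_3) in that order:
  leading term xy: subtract (1/10)·g_3 from -3/10xy - 3/5x + y^2 - 29/5y + 10 → -7/5x + y^2 - 69/10y + 63/5
  leading term x: no divisor's leading term divides it; move -7/5x to the remainder.
  leading term y^2: no divisor's leading term divides it; move y^2 to the remainder.
  leading term y: no divisor's leading term divides it; move -69/10y to the remainder.
  leading term 1: no divisor's leading term divides it; move 63/5 to the remainder.
The remainder -7/5x + y^2 - 69/10y + 63/5 is nonzero, so it would be added as the next basis element.
This is the inner loop of Buchberger's algorithm — each nonzero remainder becomes a new basis element.

S(g_1, g_2) = -3/10xy - 3/5x + y^2 - 29/5y + 10; remainder on division = -7/5x + y^2 - 69/10y + 63/5.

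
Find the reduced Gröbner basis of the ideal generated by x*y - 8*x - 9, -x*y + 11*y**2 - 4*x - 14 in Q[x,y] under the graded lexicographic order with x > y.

f_1 = x*y - 8*x - 9, LT = x*y.
f_2 = -x*y + 11*y**2 - 4*x - 14, LT = x*y.

S(f_1,f_2): lcm = x*y. S = 11*y**2 - 12*x - 23.
  leading term y**2: no divisor's leading term divides it; move 11*y**2 to the remainder.
  leading term x: no divisor's leading term divides it; move -12*x to the remainder.
  leading term 1: no divisor's leading term divides it; move -23 to the remainder.
  remainder 11*y**2 - 12*x - 23 ≠ 0; add g_3 = 11*y**2 - 12*x - 23 to the basis.

S(f_1,g_3): lcm = x*y**2. S = 12/11*x**2 - 8*x*y + 23/11*x - 9*y.
  leading term x**2: no divisor's leading term divides it; move 12/11*x**2 to the remainder.
  leading term x*y: subtract (-8)·f_1 from -8*x*y + 23/11*x - 9*y → -681/11*x - 9*y - 72
  leading term x: no divisor's leading term divides it; move -681/11*x to the remainder.
  leading term y: no divisor's leading term divides it; move -9*y to the remainder.
  leading term 1: no divisor's leading term divides it; move -72 to the remainder.
  remainder 12/11*x**2 - 681/11*x - 9*y - 72 ≠ 0; add g_4 = 12/11*x**2 - 681/11*x - 9*y - 72 to the basis.

S(f_2,g_3): lcm = x*y**2. S = -11*y**3 + 12/11*x**2 + 4*x*y + 23/11*x + 14*y.
  leading term y**3: subtract (-y)·g_3 from -11*y**3 + 12/11*x**2 + 4*x*y + 23/11*x + 14*y → 12/11*x**2 - 8*x*y + 23/11*x - 9*y
  leading term x**2: subtract (1)·g_4 from 12/11*x**2 - 8*x*y + 23/11*x - 9*y → -8*x*y + 64*x + 72
  leading term x*y: subtract (-8)·f_1 from -8*x*y + 64*x + 72 → 0
  remainder 0.

S(f_1,g_4): lcm = x**2*y. S = -8*x**2 + 227/4*x*y + 33/4*y**2 - 9*x + 66*y.
  leading term x**2: subtract (-22/3)·g_4 from -8*x**2 + 227/4*x*y + 33/4*y**2 - 9*x + 66*y → 227/4*x*y + 33/4*y**2 - 463*x - 528
  leading term x*y: subtract (227/4)·f_1 from 227/4*x*y + 33/4*y**2 - 463*x - 528 → 33/4*y**2 - 9*x - 69/4
  leading term y**2: subtract (3/4)·g_3 from 33/4*y**2 - 9*x - 69/4 → 0
  remainder 0.

S(f_2,g_4): lcm = x**2*y. S = -11*x*y**2 + 4*x**2 + 227/4*x*y + 33/4*y**2 + 14*x + 66*y.
  leading term x*y**2: subtract (-11*y)·f_1 from -11*x*y**2 + 4*x**2 + 227/4*x*y + 33/4*y**2 + 14*x + 66*y → 4*x**2 - 125/4*x*y + 33/4*y**2 + 14*x - 33*y
  leading term x**2: subtract (11/3)·g_4 from 4*x**2 - 125/4*x*y + 33/4*y**2 + 14*x - 33*y → -125/4*x*y + 33/4*y**2 + 241*x + 264
  leading term x*y: subtract (-125/4)·f_1 from -125/4*x*y + 33/4*y**2 + 241*x + 264 → 33/4*y**2 - 9*x - 69/4
  leading term y**2: subtract (3/4)·g_3 from 33/4*y**2 - 9*x - 69/4 → 0
  remainder 0.

S(g_3,g_4): leading monomials are coprime, so the S-polynomial reduces to 0 (Buchberger's first criterion).
Every S-polynomial of the final basis reduces to 0, so we have a Gröbner basis.
Inter-reduce: drop elements whose leading term is divisible by another's, tail-reduce, and make monic.

G = {x**2 - 227/4*x - 33/4*y - 66, x*y - 8*x - 9, y**2 - 12/11*x - 23/11}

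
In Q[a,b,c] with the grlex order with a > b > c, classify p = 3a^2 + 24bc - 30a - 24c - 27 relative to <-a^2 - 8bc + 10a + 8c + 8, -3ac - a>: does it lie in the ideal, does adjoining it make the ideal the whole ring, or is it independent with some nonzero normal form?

Adjoining 3a^2 + 24bc - 30a - 24c - 27 makes the ideal the whole ring: the system is inconsistent.

First compute the reduced Gröbner basis of I by Buchberger's algorithm.
f_1 = -a^2 - 8bc + 10a + 8c + 8, LT = a^2.
f_2 = -3ac - a, LT = ac.

S(f_1,f_2): lcm = a^2c. S = 8bc^2 - 1/3a^2 - 10ac - 8c^2 - 8c.
  leading term bc^2: no divisor's leading term divides it; move 8bc^2 to the remainder.
  leading term a^2: subtract (1/3)·f_1 from -1/3a^2 - 10ac - 8c^2 - 8c → -10ac + 8/3bc - 8c^2 - 10/3a - 32/3c - 8/3
  leading term ac: subtract (10/3)·f_2 from -10ac + 8/3bc - 8c^2 - 10/3a - 32/3c - 8/3 → 8/3bc - 8c^2 - 32/3c - 8/3
  leading term bc: no divisor's leading term divides it; move 8/3bc to the remainder.
  leading term c^2: no divisor's leading term divides it; move -8c^2 to the remainder.
  leading term c: no divisor's leading term divides it; move -32/3c to the remainder.
  leading term 1: no divisor's leading term divides it; move -8/3 to the remainder.
  remainder 8bc^2 + 8/3bc - 8c^2 - 32/3c - 8/3 ≠ 0; add h_3 = 8bc^2 + 8/3bc - 8c^2 - 32/3c - 8/3 to the basis.

The other S-polynomials (S(f_1,h_3), S(f_2,h_3)) all reduce to 0 modulo the current basis, so we have a Gröbner basis.
Inter-reduce: drop elements whose leading term is divisible by another's, tail-reduce, and make monic.
Reduced Gröbner basis: {bc^2 + 1/3bc - c^2 - 4/3c - 1/3, a^2 + 8bc - 10a - 8c - 8, ac + 1/3a}.
Label its elements g_1 = bc^2 + 1/3bc - c^2 - 4/3c - 1/3, g_2 = a^2 + 8bc - 10a - 8c - 8, g_3 = ac + 1/3a.

Reduce p = 3a^2 + 24bc - 30a - 24c - 27 modulo G:
  leading term a^2: subtract (3)·g_2 from 3a^2 + 24bc - 30a - 24c - 27 → -3
  leading term 1: no divisor's leading term divides it; move -3 to the remainder.
  normal form = -3.
The normal form is nonzero, so p ∉ I. Since p minus its normal form lies in I, I + (p) = I + (r) where r = -3; decide whether this ideal is the whole ring.
Here r = -3 is a nonzero constant, hence a unit: 1 ∈ I + (p), the Gröbner basis of I + (p) is {1}, and the enlarged system has no common solution — adjoining p is inconsistent.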